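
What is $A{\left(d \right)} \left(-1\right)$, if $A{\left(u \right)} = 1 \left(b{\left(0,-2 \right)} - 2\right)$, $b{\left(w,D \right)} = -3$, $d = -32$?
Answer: $5$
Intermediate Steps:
$A{\left(u \right)} = -5$ ($A{\left(u \right)} = 1 \left(-3 - 2\right) = 1 \left(-5\right) = -5$)
$A{\left(d \right)} \left(-1\right) = \left(-5\right) \left(-1\right) = 5$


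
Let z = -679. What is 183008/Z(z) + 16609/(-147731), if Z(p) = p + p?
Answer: -19925265/147731 ≈ -134.88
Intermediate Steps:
Z(p) = 2*p
183008/Z(z) + 16609/(-147731) = 183008/((2*(-679))) + 16609/(-147731) = 183008/(-1358) + 16609*(-1/147731) = 183008*(-1/1358) - 16609/147731 = -13072/97 - 16609/147731 = -19925265/147731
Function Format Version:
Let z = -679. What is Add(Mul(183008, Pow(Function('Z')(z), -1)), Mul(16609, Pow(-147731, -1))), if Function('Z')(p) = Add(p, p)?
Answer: Rational(-19925265, 147731) ≈ -134.88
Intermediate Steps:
Function('Z')(p) = Mul(2, p)
Add(Mul(183008, Pow(Function('Z')(z), -1)), Mul(16609, Pow(-147731, -1))) = Add(Mul(183008, Pow(Mul(2, -679), -1)), Mul(16609, Pow(-147731, -1))) = Add(Mul(183008, Pow(-1358, -1)), Mul(16609, Rational(-1, 147731))) = Add(Mul(183008, Rational(-1, 1358)), Rational(-16609, 147731)) = Add(Rational(-13072, 97), Rational(-16609, 147731)) = Rational(-19925265, 147731)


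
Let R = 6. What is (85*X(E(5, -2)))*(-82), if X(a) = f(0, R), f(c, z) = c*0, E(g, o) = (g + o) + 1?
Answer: 0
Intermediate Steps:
E(g, o) = 1 + g + o
f(c, z) = 0
X(a) = 0
(85*X(E(5, -2)))*(-82) = (85*0)*(-82) = 0*(-82) = 0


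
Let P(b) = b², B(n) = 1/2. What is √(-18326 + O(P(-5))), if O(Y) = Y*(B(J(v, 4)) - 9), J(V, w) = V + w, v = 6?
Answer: I*√74154/2 ≈ 136.16*I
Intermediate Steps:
B(n) = ½
O(Y) = -17*Y/2 (O(Y) = Y*(½ - 9) = Y*(-17/2) = -17*Y/2)
√(-18326 + O(P(-5))) = √(-18326 - 17/2*(-5)²) = √(-18326 - 17/2*25) = √(-18326 - 425/2) = √(-37077/2) = I*√74154/2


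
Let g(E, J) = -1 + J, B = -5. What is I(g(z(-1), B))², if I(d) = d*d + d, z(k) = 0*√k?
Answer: 900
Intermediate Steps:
z(k) = 0
I(d) = d + d² (I(d) = d² + d = d + d²)
I(g(z(-1), B))² = ((-1 - 5)*(1 + (-1 - 5)))² = (-6*(1 - 6))² = (-6*(-5))² = 30² = 900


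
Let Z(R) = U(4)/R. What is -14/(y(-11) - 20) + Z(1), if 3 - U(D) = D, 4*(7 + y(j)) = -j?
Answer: -41/97 ≈ -0.42268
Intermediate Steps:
y(j) = -7 - j/4 (y(j) = -7 + (-j)/4 = -7 - j/4)
U(D) = 3 - D
Z(R) = -1/R (Z(R) = (3 - 1*4)/R = (3 - 4)/R = -1/R)
-14/(y(-11) - 20) + Z(1) = -14/((-7 - 1/4*(-11)) - 20) - 1/1 = -14/((-7 + 11/4) - 20) - 1*1 = -14/(-17/4 - 20) - 1 = -14/(-97/4) - 1 = -14*(-4/97) - 1 = 56/97 - 1 = -41/97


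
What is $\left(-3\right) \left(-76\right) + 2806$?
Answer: $3034$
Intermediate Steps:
$\left(-3\right) \left(-76\right) + 2806 = 228 + 2806 = 3034$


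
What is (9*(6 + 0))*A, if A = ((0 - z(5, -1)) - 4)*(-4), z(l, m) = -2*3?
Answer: -432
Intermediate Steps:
z(l, m) = -6
A = -8 (A = ((0 - 1*(-6)) - 4)*(-4) = ((0 + 6) - 4)*(-4) = (6 - 4)*(-4) = 2*(-4) = -8)
(9*(6 + 0))*A = (9*(6 + 0))*(-8) = (9*6)*(-8) = 54*(-8) = -432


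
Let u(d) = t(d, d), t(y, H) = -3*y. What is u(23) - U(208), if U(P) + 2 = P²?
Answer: -43331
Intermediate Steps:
U(P) = -2 + P²
u(d) = -3*d
u(23) - U(208) = -3*23 - (-2 + 208²) = -69 - (-2 + 43264) = -69 - 1*43262 = -69 - 43262 = -43331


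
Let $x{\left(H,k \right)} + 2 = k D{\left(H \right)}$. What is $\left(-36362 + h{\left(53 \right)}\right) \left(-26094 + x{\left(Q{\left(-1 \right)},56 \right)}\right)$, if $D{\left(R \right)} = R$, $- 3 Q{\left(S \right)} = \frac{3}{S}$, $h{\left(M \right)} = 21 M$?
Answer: $917883960$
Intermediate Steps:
$Q{\left(S \right)} = - \frac{1}{S}$ ($Q{\left(S \right)} = - \frac{3 \frac{1}{S}}{3} = - \frac{1}{S}$)
$x{\left(H,k \right)} = -2 + H k$ ($x{\left(H,k \right)} = -2 + k H = -2 + H k$)
$\left(-36362 + h{\left(53 \right)}\right) \left(-26094 + x{\left(Q{\left(-1 \right)},56 \right)}\right) = \left(-36362 + 21 \cdot 53\right) \left(-26094 - \left(2 - - \frac{1}{-1} \cdot 56\right)\right) = \left(-36362 + 1113\right) \left(-26094 - \left(2 - \left(-1\right) \left(-1\right) 56\right)\right) = - 35249 \left(-26094 + \left(-2 + 1 \cdot 56\right)\right) = - 35249 \left(-26094 + \left(-2 + 56\right)\right) = - 35249 \left(-26094 + 54\right) = \left(-35249\right) \left(-26040\right) = 917883960$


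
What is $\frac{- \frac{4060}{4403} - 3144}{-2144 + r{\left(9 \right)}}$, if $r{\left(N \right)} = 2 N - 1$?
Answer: $\frac{1978156}{1337883} \approx 1.4786$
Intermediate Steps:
$r{\left(N \right)} = -1 + 2 N$
$\frac{- \frac{4060}{4403} - 3144}{-2144 + r{\left(9 \right)}} = \frac{- \frac{4060}{4403} - 3144}{-2144 + \left(-1 + 2 \cdot 9\right)} = \frac{\left(-4060\right) \frac{1}{4403} - 3144}{-2144 + \left(-1 + 18\right)} = \frac{- \frac{580}{629} - 3144}{-2144 + 17} = - \frac{1978156}{629 \left(-2127\right)} = \left(- \frac{1978156}{629}\right) \left(- \frac{1}{2127}\right) = \frac{1978156}{1337883}$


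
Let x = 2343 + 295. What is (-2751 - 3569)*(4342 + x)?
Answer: -44113600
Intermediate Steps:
x = 2638
(-2751 - 3569)*(4342 + x) = (-2751 - 3569)*(4342 + 2638) = -6320*6980 = -44113600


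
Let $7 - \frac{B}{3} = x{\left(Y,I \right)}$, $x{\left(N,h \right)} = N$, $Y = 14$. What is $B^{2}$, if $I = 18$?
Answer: $441$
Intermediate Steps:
$B = -21$ ($B = 21 - 42 = -21$)
$B^{2} = \left(-21\right)^{2} = 441$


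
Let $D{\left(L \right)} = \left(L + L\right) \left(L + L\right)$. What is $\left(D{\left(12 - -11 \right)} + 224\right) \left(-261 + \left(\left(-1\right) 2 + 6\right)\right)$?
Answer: $-601380$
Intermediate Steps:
$D{\left(L \right)} = 4 L^{2}$ ($D{\left(L \right)} = 2 L 2 L = 4 L^{2}$)
$\left(D{\left(12 - -11 \right)} + 224\right) \left(-261 + \left(\left(-1\right) 2 + 6\right)\right) = \left(4 \left(12 - -11\right)^{2} + 224\right) \left(-261 + \left(\left(-1\right) 2 + 6\right)\right) = \left(4 \left(12 + 11\right)^{2} + 224\right) \left(-261 + \left(-2 + 6\right)\right) = \left(4 \cdot 23^{2} + 224\right) \left(-261 + 4\right) = \left(4 \cdot 529 + 224\right) \left(-257\right) = \left(2116 + 224\right) \left(-257\right) = 2340 \left(-257\right) = -601380$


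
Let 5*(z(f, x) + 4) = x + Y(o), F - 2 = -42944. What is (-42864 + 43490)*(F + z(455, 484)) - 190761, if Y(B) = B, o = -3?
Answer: -135073679/5 ≈ -2.7015e+7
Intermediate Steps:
F = -42942 (F = 2 - 42944 = -42942)
z(f, x) = -23/5 + x/5 (z(f, x) = -4 + (x - 3)/5 = -4 + (-3 + x)/5 = -4 + (-⅗ + x/5) = -23/5 + x/5)
(-42864 + 43490)*(F + z(455, 484)) - 190761 = (-42864 + 43490)*(-42942 + (-23/5 + (⅕)*484)) - 190761 = 626*(-42942 + (-23/5 + 484/5)) - 190761 = 626*(-42942 + 461/5) - 190761 = 626*(-214249/5) - 190761 = -134119874/5 - 190761 = -135073679/5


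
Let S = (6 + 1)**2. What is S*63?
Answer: 3087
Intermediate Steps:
S = 49 (S = 7**2 = 49)
S*63 = 49*63 = 3087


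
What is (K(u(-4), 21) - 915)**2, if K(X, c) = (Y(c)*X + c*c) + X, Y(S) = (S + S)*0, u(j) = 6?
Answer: 219024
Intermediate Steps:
Y(S) = 0 (Y(S) = (2*S)*0 = 0)
K(X, c) = X + c**2 (K(X, c) = (0*X + c*c) + X = (0 + c**2) + X = c**2 + X = X + c**2)
(K(u(-4), 21) - 915)**2 = ((6 + 21**2) - 915)**2 = ((6 + 441) - 915)**2 = (447 - 915)**2 = (-468)**2 = 219024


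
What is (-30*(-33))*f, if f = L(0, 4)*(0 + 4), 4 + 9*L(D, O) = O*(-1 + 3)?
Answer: 1760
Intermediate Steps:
L(D, O) = -4/9 + 2*O/9 (L(D, O) = -4/9 + (O*(-1 + 3))/9 = -4/9 + (O*2)/9 = -4/9 + (2*O)/9 = -4/9 + 2*O/9)
f = 16/9 (f = (-4/9 + (2/9)*4)*(0 + 4) = (-4/9 + 8/9)*4 = (4/9)*4 = 16/9 ≈ 1.7778)
(-30*(-33))*f = -30*(-33)*(16/9) = 990*(16/9) = 1760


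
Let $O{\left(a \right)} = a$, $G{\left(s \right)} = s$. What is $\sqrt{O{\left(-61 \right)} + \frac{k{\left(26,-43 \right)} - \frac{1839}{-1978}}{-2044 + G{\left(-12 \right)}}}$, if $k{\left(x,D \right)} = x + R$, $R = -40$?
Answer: $\frac{i \sqrt{63046848860135}}{1016692} \approx 7.8098 i$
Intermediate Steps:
$k{\left(x,D \right)} = -40 + x$ ($k{\left(x,D \right)} = x - 40 = -40 + x$)
$\sqrt{O{\left(-61 \right)} + \frac{k{\left(26,-43 \right)} - \frac{1839}{-1978}}{-2044 + G{\left(-12 \right)}}} = \sqrt{-61 + \frac{\left(-40 + 26\right) - \frac{1839}{-1978}}{-2044 - 12}} = \sqrt{-61 + \frac{-14 - - \frac{1839}{1978}}{-2056}} = \sqrt{-61 + \left(-14 + \frac{1839}{1978}\right) \left(- \frac{1}{2056}\right)} = \sqrt{-61 - - \frac{25853}{4066768}} = \sqrt{-61 + \frac{25853}{4066768}} = \sqrt{- \frac{248046995}{4066768}} = \frac{i \sqrt{63046848860135}}{1016692}$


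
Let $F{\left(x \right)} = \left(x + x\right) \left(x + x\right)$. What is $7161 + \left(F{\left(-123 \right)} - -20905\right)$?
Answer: $88582$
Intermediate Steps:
$F{\left(x \right)} = 4 x^{2}$ ($F{\left(x \right)} = 2 x 2 x = 4 x^{2}$)
$7161 + \left(F{\left(-123 \right)} - -20905\right) = 7161 + \left(4 \left(-123\right)^{2} - -20905\right) = 7161 + \left(4 \cdot 15129 + 20905\right) = 7161 + \left(60516 + 20905\right) = 7161 + 81421 = 88582$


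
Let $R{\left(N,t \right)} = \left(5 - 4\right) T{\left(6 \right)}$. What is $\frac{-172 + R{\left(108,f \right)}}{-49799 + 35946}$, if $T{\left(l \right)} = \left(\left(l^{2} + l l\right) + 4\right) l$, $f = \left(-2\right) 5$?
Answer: $- \frac{284}{13853} \approx -0.020501$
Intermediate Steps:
$f = -10$
$T{\left(l \right)} = l \left(4 + 2 l^{2}\right)$ ($T{\left(l \right)} = \left(\left(l^{2} + l^{2}\right) + 4\right) l = \left(2 l^{2} + 4\right) l = \left(4 + 2 l^{2}\right) l = l \left(4 + 2 l^{2}\right)$)
$R{\left(N,t \right)} = 456$ ($R{\left(N,t \right)} = \left(5 - 4\right) 2 \cdot 6 \left(2 + 6^{2}\right) = 1 \cdot 2 \cdot 6 \left(2 + 36\right) = 1 \cdot 2 \cdot 6 \cdot 38 = 1 \cdot 456 = 456$)
$\frac{-172 + R{\left(108,f \right)}}{-49799 + 35946} = \frac{-172 + 456}{-49799 + 35946} = \frac{284}{-13853} = 284 \left(- \frac{1}{13853}\right) = - \frac{284}{13853}$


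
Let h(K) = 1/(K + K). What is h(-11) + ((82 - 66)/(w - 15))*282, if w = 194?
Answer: 99085/3938 ≈ 25.161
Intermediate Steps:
h(K) = 1/(2*K)
h(-11) + ((82 - 66)/(w - 15))*282 = (½)/(-11) + ((82 - 66)/(194 - 15))*282 = (½)*(-1/11) + (16/179)*282 = -1/22 + (16*(1/179))*282 = -1/22 + (16/179)*282 = -1/22 + 4512/179 = 99085/3938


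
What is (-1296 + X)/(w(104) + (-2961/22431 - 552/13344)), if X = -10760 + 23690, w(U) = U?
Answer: 16121668136/143876435 ≈ 112.05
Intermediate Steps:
X = 12930
(-1296 + X)/(w(104) + (-2961/22431 - 552/13344)) = (-1296 + 12930)/(104 + (-2961/22431 - 552/13344)) = 11634/(104 + (-2961*1/22431 - 552*1/13344)) = 11634/(104 + (-987/7477 - 23/556)) = 11634/(104 - 720743/4157212) = 11634/(431629305/4157212) = 11634*(4157212/431629305) = 16121668136/143876435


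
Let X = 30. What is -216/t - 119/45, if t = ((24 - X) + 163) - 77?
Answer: -481/90 ≈ -5.3444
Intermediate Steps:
t = 80 (t = ((24 - 1*30) + 163) - 77 = ((24 - 30) + 163) - 77 = (-6 + 163) - 77 = 157 - 77 = 80)
-216/t - 119/45 = -216/80 - 119/45 = -216*1/80 - 119*1/45 = -27/10 - 119/45 = -481/90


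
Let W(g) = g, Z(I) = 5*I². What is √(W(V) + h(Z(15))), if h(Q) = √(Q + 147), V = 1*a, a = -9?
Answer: √(-9 + 2*√318) ≈ 5.1638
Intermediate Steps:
V = -9 (V = 1*(-9) = -9)
h(Q) = √(147 + Q)
√(W(V) + h(Z(15))) = √(-9 + √(147 + 5*15²)) = √(-9 + √(147 + 5*225)) = √(-9 + √(147 + 1125)) = √(-9 + √1272) = √(-9 + 2*√318)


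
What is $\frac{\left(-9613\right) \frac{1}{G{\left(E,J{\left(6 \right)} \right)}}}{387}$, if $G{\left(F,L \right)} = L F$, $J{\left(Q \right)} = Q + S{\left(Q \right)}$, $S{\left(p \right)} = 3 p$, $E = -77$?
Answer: $\frac{9613}{715176} \approx 0.013441$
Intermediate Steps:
$J{\left(Q \right)} = 4 Q$ ($J{\left(Q \right)} = Q + 3 Q = 4 Q$)
$G{\left(F,L \right)} = F L$
$\frac{\left(-9613\right) \frac{1}{G{\left(E,J{\left(6 \right)} \right)}}}{387} = \frac{\left(-9613\right) \frac{1}{\left(-77\right) 4 \cdot 6}}{387} = \frac{\left(-9613\right) \frac{1}{\left(-77\right) 24}}{387} = \frac{\left(-9613\right) \frac{1}{-1848}}{387} = \frac{\left(-9613\right) \left(- \frac{1}{1848}\right)}{387} = \frac{1}{387} \cdot \frac{9613}{1848} = \frac{9613}{715176}$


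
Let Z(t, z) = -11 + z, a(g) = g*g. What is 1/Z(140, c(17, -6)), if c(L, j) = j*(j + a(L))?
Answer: -1/1709 ≈ -0.00058514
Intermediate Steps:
a(g) = g**2
c(L, j) = j*(j + L**2)
1/Z(140, c(17, -6)) = 1/(-11 - 6*(-6 + 17**2)) = 1/(-11 - 6*(-6 + 289)) = 1/(-11 - 6*283) = 1/(-11 - 1698) = 1/(-1709) = -1/1709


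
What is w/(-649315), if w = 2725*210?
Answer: -114450/129863 ≈ -0.88131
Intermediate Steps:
w = 572250
w/(-649315) = 572250/(-649315) = 572250*(-1/649315) = -114450/129863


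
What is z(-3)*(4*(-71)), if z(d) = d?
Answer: 852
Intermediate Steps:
z(-3)*(4*(-71)) = -12*(-71) = -3*(-284) = 852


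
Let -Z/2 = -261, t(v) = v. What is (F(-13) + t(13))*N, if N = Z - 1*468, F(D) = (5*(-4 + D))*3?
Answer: -13068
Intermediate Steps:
Z = 522 (Z = -2*(-261) = 522)
F(D) = -60 + 15*D (F(D) = (-20 + 5*D)*3 = -60 + 15*D)
N = 54 (N = 522 - 1*468 = 522 - 468 = 54)
(F(-13) + t(13))*N = ((-60 + 15*(-13)) + 13)*54 = ((-60 - 195) + 13)*54 = (-255 + 13)*54 = -242*54 = -13068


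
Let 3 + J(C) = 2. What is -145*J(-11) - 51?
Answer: 94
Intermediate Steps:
J(C) = -1 (J(C) = -3 + 2 = -1)
-145*J(-11) - 51 = -145*(-1) - 51 = 145 - 51 = 94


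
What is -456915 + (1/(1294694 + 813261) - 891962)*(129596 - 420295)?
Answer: 546575877393989766/2107955 ≈ 2.5929e+11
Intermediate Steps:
-456915 + (1/(1294694 + 813261) - 891962)*(129596 - 420295) = -456915 + (1/2107955 - 891962)*(-290699) = -456915 - 1880215757709/2107955*(-290699) = -456915 + 546576840550248591/2107955 = 546575877393989766/2107955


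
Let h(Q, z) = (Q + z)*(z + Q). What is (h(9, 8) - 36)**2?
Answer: 64009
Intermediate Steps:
h(Q, z) = (Q + z)**2 (h(Q, z) = (Q + z)*(Q + z) = (Q + z)**2)
(h(9, 8) - 36)**2 = ((9 + 8)**2 - 36)**2 = (17**2 - 36)**2 = (289 - 36)**2 = 253**2 = 64009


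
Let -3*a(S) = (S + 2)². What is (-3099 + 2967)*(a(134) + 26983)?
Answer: -2747932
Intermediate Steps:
a(S) = -(2 + S)²/3 (a(S) = -(S + 2)²/3 = -(2 + S)²/3)
(-3099 + 2967)*(a(134) + 26983) = (-3099 + 2967)*(-(2 + 134)²/3 + 26983) = -132*(-⅓*136² + 26983) = -132*(-⅓*18496 + 26983) = -132*(-18496/3 + 26983) = -132*62453/3 = -2747932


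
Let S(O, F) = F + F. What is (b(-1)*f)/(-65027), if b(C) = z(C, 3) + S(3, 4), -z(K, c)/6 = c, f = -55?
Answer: -550/65027 ≈ -0.0084580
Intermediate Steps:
z(K, c) = -6*c
S(O, F) = 2*F
b(C) = -10 (b(C) = -6*3 + 2*4 = -18 + 8 = -10)
(b(-1)*f)/(-65027) = -10*(-55)/(-65027) = 550*(-1/65027) = -550/65027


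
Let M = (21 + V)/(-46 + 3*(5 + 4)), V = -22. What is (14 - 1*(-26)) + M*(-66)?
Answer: 694/19 ≈ 36.526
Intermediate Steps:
M = 1/19 (M = (21 - 22)/(-46 + 3*(5 + 4)) = -1/(-46 + 3*9) = -1/(-46 + 27) = -1/(-19) = -1*(-1/19) = 1/19 ≈ 0.052632)
(14 - 1*(-26)) + M*(-66) = (14 - 1*(-26)) + (1/19)*(-66) = (14 + 26) - 66/19 = 40 - 66/19 = 694/19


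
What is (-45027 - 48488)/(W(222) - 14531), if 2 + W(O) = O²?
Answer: -1585/589 ≈ -2.6910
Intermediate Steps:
W(O) = -2 + O²
(-45027 - 48488)/(W(222) - 14531) = (-45027 - 48488)/((-2 + 222²) - 14531) = -93515/((-2 + 49284) - 14531) = -93515/(49282 - 14531) = -93515/34751 = -93515*1/34751 = -1585/589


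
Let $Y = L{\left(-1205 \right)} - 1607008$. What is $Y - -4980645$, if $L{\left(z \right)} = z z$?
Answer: $4825662$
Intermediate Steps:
$L{\left(z \right)} = z^{2}$
$Y = -154983$ ($Y = \left(-1205\right)^{2} - 1607008 = 1452025 - 1607008 = -154983$)
$Y - -4980645 = -154983 - -4980645 = -154983 + 4980645 = 4825662$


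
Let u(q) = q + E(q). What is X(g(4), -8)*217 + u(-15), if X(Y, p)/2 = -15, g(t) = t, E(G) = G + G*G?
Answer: -6315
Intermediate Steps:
E(G) = G + G**2
X(Y, p) = -30 (X(Y, p) = 2*(-15) = -30)
u(q) = q + q*(1 + q)
X(g(4), -8)*217 + u(-15) = -30*217 - 15*(2 - 15) = -6510 - 15*(-13) = -6510 + 195 = -6315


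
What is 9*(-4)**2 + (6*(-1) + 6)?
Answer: 144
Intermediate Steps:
9*(-4)**2 + (6*(-1) + 6) = 9*16 + (-6 + 6) = 144 + 0 = 144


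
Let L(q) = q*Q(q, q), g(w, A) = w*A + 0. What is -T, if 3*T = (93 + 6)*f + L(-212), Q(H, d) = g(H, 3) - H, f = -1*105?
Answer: -79493/3 ≈ -26498.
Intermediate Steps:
f = -105
g(w, A) = A*w (g(w, A) = A*w + 0 = A*w)
Q(H, d) = 2*H (Q(H, d) = 3*H - H = 2*H)
L(q) = 2*q**2 (L(q) = q*(2*q) = 2*q**2)
T = 79493/3 (T = ((93 + 6)*(-105) + 2*(-212)**2)/3 = (99*(-105) + 2*44944)/3 = (-10395 + 89888)/3 = (1/3)*79493 = 79493/3 ≈ 26498.)
-T = -1*79493/3 = -79493/3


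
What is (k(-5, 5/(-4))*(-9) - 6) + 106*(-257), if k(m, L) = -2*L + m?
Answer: -54451/2 ≈ -27226.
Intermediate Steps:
k(m, L) = m - 2*L
(k(-5, 5/(-4))*(-9) - 6) + 106*(-257) = ((-5 - 10/(-4))*(-9) - 6) + 106*(-257) = ((-5 - 10*(-1)/4)*(-9) - 6) - 27242 = ((-5 - 2*(-5/4))*(-9) - 6) - 27242 = ((-5 + 5/2)*(-9) - 6) - 27242 = (-5/2*(-9) - 6) - 27242 = (45/2 - 6) - 27242 = 33/2 - 27242 = -54451/2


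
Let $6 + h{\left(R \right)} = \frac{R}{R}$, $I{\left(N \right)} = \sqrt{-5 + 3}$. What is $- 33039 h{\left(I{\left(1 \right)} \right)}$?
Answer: $165195$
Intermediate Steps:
$I{\left(N \right)} = i \sqrt{2}$ ($I{\left(N \right)} = \sqrt{-2} = i \sqrt{2}$)
$h{\left(R \right)} = -5$ ($h{\left(R \right)} = -6 + \frac{R}{R} = -6 + 1 = -5$)
$- 33039 h{\left(I{\left(1 \right)} \right)} = \left(-33039\right) \left(-5\right) = 165195$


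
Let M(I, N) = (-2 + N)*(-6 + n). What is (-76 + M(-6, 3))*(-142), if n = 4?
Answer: 11076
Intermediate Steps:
M(I, N) = 4 - 2*N (M(I, N) = (-2 + N)*(-6 + 4) = (-2 + N)*(-2) = 4 - 2*N)
(-76 + M(-6, 3))*(-142) = (-76 + (4 - 2*3))*(-142) = (-76 + (4 - 6))*(-142) = (-76 - 2)*(-142) = -78*(-142) = 11076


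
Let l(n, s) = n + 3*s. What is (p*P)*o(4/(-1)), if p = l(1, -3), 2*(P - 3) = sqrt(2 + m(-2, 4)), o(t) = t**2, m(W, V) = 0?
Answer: -384 - 64*sqrt(2) ≈ -474.51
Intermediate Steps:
P = 3 + sqrt(2)/2 (P = 3 + sqrt(2 + 0)/2 = 3 + sqrt(2)/2 ≈ 3.7071)
p = -8 (p = 1 + 3*(-3) = 1 - 9 = -8)
(p*P)*o(4/(-1)) = (-8*(3 + sqrt(2)/2))*(4/(-1))**2 = (-24 - 4*sqrt(2))*(4*(-1))**2 = (-24 - 4*sqrt(2))*(-4)**2 = (-24 - 4*sqrt(2))*16 = -384 - 64*sqrt(2)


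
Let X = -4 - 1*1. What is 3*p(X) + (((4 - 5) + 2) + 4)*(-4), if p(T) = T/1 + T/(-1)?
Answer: -20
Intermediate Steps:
X = -5 (X = -4 - 1 = -5)
p(T) = 0 (p(T) = T*1 + T*(-1) = T - T = 0)
3*p(X) + (((4 - 5) + 2) + 4)*(-4) = 3*0 + (((4 - 5) + 2) + 4)*(-4) = 0 + ((-1 + 2) + 4)*(-4) = 0 + (1 + 4)*(-4) = 0 + 5*(-4) = 0 - 20 = -20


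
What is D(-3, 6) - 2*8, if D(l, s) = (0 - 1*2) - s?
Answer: -24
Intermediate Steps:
D(l, s) = -2 - s (D(l, s) = (0 - 2) - s = -2 - s)
D(-3, 6) - 2*8 = (-2 - 1*6) - 2*8 = (-2 - 6) - 16 = -8 - 16 = -24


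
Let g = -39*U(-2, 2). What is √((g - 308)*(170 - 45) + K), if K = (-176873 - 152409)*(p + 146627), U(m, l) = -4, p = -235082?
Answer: √29126620310 ≈ 1.7067e+5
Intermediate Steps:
g = 156 (g = -39*(-4) = 156)
K = 29126639310 (K = (-176873 - 152409)*(-235082 + 146627) = -329282*(-88455) = 29126639310)
√((g - 308)*(170 - 45) + K) = √((156 - 308)*(170 - 45) + 29126639310) = √(-152*125 + 29126639310) = √(-19000 + 29126639310) = √29126620310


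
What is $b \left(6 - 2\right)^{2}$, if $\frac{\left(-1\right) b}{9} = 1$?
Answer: $-144$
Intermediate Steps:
$b = -9$ ($b = \left(-9\right) 1 = -9$)
$b \left(6 - 2\right)^{2} = - 9 \left(6 - 2\right)^{2} = - 9 \cdot 4^{2} = \left(-9\right) 16 = -144$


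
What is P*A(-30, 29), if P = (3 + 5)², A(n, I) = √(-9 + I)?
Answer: 128*√5 ≈ 286.22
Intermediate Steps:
P = 64 (P = 8² = 64)
P*A(-30, 29) = 64*√(-9 + 29) = 64*√20 = 64*(2*√5) = 128*√5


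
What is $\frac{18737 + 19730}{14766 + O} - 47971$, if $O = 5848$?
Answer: $- \frac{89894157}{1874} \approx -47969.0$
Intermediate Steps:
$\frac{18737 + 19730}{14766 + O} - 47971 = \frac{18737 + 19730}{14766 + 5848} - 47971 = \frac{38467}{20614} - 47971 = 38467 \cdot \frac{1}{20614} - 47971 = \frac{3497}{1874} - 47971 = - \frac{89894157}{1874}$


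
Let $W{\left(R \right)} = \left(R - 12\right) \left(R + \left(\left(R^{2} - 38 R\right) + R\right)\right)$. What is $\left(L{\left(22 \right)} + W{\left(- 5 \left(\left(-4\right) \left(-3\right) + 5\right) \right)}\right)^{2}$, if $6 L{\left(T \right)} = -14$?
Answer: $\frac{8957701815364}{9} \approx 9.953 \cdot 10^{11}$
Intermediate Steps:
$L{\left(T \right)} = - \frac{7}{3}$ ($L{\left(T \right)} = \frac{1}{6} \left(-14\right) = - \frac{7}{3}$)
$W{\left(R \right)} = \left(-12 + R\right) \left(R^{2} - 36 R\right)$ ($W{\left(R \right)} = \left(-12 + R\right) \left(R + \left(R^{2} - 37 R\right)\right) = \left(-12 + R\right) \left(R^{2} - 36 R\right)$)
$\left(L{\left(22 \right)} + W{\left(- 5 \left(\left(-4\right) \left(-3\right) + 5\right) \right)}\right)^{2} = \left(- \frac{7}{3} + - 5 \left(\left(-4\right) \left(-3\right) + 5\right) \left(432 + \left(- 5 \left(\left(-4\right) \left(-3\right) + 5\right)\right)^{2} - 48 \left(- 5 \left(\left(-4\right) \left(-3\right) + 5\right)\right)\right)\right)^{2} = \left(- \frac{7}{3} + - 5 \left(12 + 5\right) \left(432 + \left(- 5 \left(12 + 5\right)\right)^{2} - 48 \left(- 5 \left(12 + 5\right)\right)\right)\right)^{2} = \left(- \frac{7}{3} + \left(-5\right) 17 \left(432 + \left(\left(-5\right) 17\right)^{2} - 48 \left(\left(-5\right) 17\right)\right)\right)^{2} = \left(- \frac{7}{3} - 85 \left(432 + \left(-85\right)^{2} - -4080\right)\right)^{2} = \left(- \frac{7}{3} - 85 \left(432 + 7225 + 4080\right)\right)^{2} = \left(- \frac{7}{3} - 997645\right)^{2} = \left(- \frac{2992942}{3}\right)^{2} = \frac{8957701815364}{9}$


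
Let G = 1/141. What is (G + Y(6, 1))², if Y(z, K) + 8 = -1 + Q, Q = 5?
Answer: 316969/19881 ≈ 15.943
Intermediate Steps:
Y(z, K) = -4 (Y(z, K) = -8 + (-1 + 5) = -8 + 4 = -4)
G = 1/141 ≈ 0.0070922
(G + Y(6, 1))² = (1/141 - 4)² = (-563/141)² = 316969/19881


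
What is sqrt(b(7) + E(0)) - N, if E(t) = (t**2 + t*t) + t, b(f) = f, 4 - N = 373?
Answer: 369 + sqrt(7) ≈ 371.65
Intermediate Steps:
N = -369 (N = 4 - 1*373 = 4 - 373 = -369)
E(t) = t + 2*t**2 (E(t) = (t**2 + t**2) + t = 2*t**2 + t = t + 2*t**2)
sqrt(b(7) + E(0)) - N = sqrt(7 + 0*(1 + 2*0)) - 1*(-369) = sqrt(7 + 0*(1 + 0)) + 369 = sqrt(7 + 0*1) + 369 = sqrt(7 + 0) + 369 = sqrt(7) + 369 = 369 + sqrt(7)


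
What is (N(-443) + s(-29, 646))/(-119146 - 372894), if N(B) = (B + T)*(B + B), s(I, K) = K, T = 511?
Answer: 29801/246020 ≈ 0.12113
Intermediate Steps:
N(B) = 2*B*(511 + B) (N(B) = (B + 511)*(B + B) = (511 + B)*(2*B) = 2*B*(511 + B))
(N(-443) + s(-29, 646))/(-119146 - 372894) = (2*(-443)*(511 - 443) + 646)/(-119146 - 372894) = (2*(-443)*68 + 646)/(-492040) = (-60248 + 646)*(-1/492040) = -59602*(-1/492040) = 29801/246020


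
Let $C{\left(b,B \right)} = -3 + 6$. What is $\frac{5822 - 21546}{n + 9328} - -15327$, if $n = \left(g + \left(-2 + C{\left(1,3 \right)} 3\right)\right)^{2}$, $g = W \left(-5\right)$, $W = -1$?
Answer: $\frac{36290405}{2368} \approx 15325.0$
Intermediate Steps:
$C{\left(b,B \right)} = 3$
$g = 5$ ($g = \left(-1\right) \left(-5\right) = 5$)
$n = 144$ ($n = \left(5 + \left(-2 + 3 \cdot 3\right)\right)^{2} = \left(5 + \left(-2 + 9\right)\right)^{2} = \left(5 + 7\right)^{2} = 12^{2} = 144$)
$\frac{5822 - 21546}{n + 9328} - -15327 = \frac{5822 - 21546}{144 + 9328} - -15327 = - \frac{15724}{9472} + 15327 = \left(-15724\right) \frac{1}{9472} + 15327 = - \frac{3931}{2368} + 15327 = \frac{36290405}{2368}$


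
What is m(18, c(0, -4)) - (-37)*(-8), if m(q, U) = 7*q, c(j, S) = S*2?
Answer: -170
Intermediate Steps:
c(j, S) = 2*S
m(18, c(0, -4)) - (-37)*(-8) = 7*18 - (-37)*(-8) = 126 - 1*296 = 126 - 296 = -170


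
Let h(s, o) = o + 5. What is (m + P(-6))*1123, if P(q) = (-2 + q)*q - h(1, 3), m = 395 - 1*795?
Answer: -404280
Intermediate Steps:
m = -400 (m = 395 - 795 = -400)
h(s, o) = 5 + o
P(q) = -8 + q*(-2 + q) (P(q) = (-2 + q)*q - (5 + 3) = q*(-2 + q) - 1*8 = q*(-2 + q) - 8 = -8 + q*(-2 + q))
(m + P(-6))*1123 = (-400 + (-8 + (-6)² - 2*(-6)))*1123 = (-400 + (-8 + 36 + 12))*1123 = (-400 + 40)*1123 = -360*1123 = -404280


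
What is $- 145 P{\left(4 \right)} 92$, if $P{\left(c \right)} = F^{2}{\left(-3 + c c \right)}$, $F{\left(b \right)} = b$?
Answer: $-2254460$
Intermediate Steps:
$P{\left(c \right)} = \left(-3 + c^{2}\right)^{2}$ ($P{\left(c \right)} = \left(-3 + c c\right)^{2} = \left(-3 + c^{2}\right)^{2}$)
$- 145 P{\left(4 \right)} 92 = - 145 \left(-3 + 4^{2}\right)^{2} \cdot 92 = - 145 \left(-3 + 16\right)^{2} \cdot 92 = - 145 \cdot 13^{2} \cdot 92 = - 145 \cdot 169 \cdot 92 = \left(-145\right) 15548 = -2254460$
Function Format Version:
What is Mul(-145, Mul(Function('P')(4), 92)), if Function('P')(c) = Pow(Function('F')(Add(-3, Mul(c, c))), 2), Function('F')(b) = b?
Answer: -2254460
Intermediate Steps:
Function('P')(c) = Pow(Add(-3, Pow(c, 2)), 2) (Function('P')(c) = Pow(Add(-3, Mul(c, c)), 2) = Pow(Add(-3, Pow(c, 2)), 2))
Mul(-145, Mul(Function('P')(4), 92)) = Mul(-145, Mul(Pow(Add(-3, Pow(4, 2)), 2), 92)) = Mul(-145, Mul(Pow(Add(-3, 16), 2), 92)) = Mul(-145, Mul(Pow(13, 2), 92)) = Mul(-145, Mul(169, 92)) = Mul(-145, 15548) = -2254460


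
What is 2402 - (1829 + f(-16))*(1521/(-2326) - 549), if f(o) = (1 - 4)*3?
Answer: 1166223976/1163 ≈ 1.0028e+6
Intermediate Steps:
f(o) = -9 (f(o) = -3*3 = -9)
2402 - (1829 + f(-16))*(1521/(-2326) - 549) = 2402 - (1829 - 9)*(1521/(-2326) - 549) = 2402 - 1820*(1521*(-1/2326) - 549) = 2402 - 1820*(-1521/2326 - 549) = 2402 - 1820*(-1278495)/2326 = 2402 - 1*(-1163430450/1163) = 2402 + 1163430450/1163 = 1166223976/1163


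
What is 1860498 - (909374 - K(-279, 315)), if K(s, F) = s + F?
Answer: 951160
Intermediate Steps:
K(s, F) = F + s
1860498 - (909374 - K(-279, 315)) = 1860498 - (909374 - (315 - 279)) = 1860498 - (909374 - 1*36) = 1860498 - (909374 - 36) = 1860498 - 1*909338 = 1860498 - 909338 = 951160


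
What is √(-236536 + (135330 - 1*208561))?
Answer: I*√309767 ≈ 556.57*I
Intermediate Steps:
√(-236536 + (135330 - 1*208561)) = √(-236536 + (135330 - 208561)) = √(-236536 - 73231) = √(-309767) = I*√309767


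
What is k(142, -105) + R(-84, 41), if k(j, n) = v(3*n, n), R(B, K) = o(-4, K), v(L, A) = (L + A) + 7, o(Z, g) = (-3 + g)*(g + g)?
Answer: 2703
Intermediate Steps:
o(Z, g) = 2*g*(-3 + g) (o(Z, g) = (-3 + g)*(2*g) = 2*g*(-3 + g))
v(L, A) = 7 + A + L (v(L, A) = (A + L) + 7 = 7 + A + L)
R(B, K) = 2*K*(-3 + K)
k(j, n) = 7 + 4*n (k(j, n) = 7 + n + 3*n = 7 + 4*n)
k(142, -105) + R(-84, 41) = (7 + 4*(-105)) + 2*41*(-3 + 41) = (7 - 420) + 2*41*38 = -413 + 3116 = 2703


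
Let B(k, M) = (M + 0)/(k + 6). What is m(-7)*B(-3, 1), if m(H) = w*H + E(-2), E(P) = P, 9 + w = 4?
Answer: 11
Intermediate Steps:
w = -5 (w = -9 + 4 = -5)
B(k, M) = M/(6 + k)
m(H) = -2 - 5*H (m(H) = -5*H - 2 = -2 - 5*H)
m(-7)*B(-3, 1) = (-2 - 5*(-7))*(1/(6 - 3)) = (-2 + 35)*(1/3) = 33*(1*(1/3)) = 33*(1/3) = 11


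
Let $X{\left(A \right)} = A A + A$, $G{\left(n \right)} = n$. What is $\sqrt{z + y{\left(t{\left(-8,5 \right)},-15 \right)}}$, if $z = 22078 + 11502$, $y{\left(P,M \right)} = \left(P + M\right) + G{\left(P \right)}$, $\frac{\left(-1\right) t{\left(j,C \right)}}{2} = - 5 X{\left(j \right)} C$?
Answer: $\sqrt{39165} \approx 197.9$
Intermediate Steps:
$X{\left(A \right)} = A + A^{2}$ ($X{\left(A \right)} = A^{2} + A = A + A^{2}$)
$t{\left(j,C \right)} = 10 C j \left(1 + j\right)$ ($t{\left(j,C \right)} = - 2 - 5 j \left(1 + j\right) C = - 2 \left(- 5 C j \left(1 + j\right)\right) = 10 C j \left(1 + j\right)$)
$y{\left(P,M \right)} = M + 2 P$ ($y{\left(P,M \right)} = \left(P + M\right) + P = \left(M + P\right) + P = M + 2 P$)
$z = 33580$
$\sqrt{z + y{\left(t{\left(-8,5 \right)},-15 \right)}} = \sqrt{33580 - \left(15 - 2 \cdot 10 \cdot 5 \left(-8\right) \left(1 - 8\right)\right)} = \sqrt{33580 - \left(15 - 2 \cdot 10 \cdot 5 \left(-8\right) \left(-7\right)\right)} = \sqrt{33580 + \left(-15 + 2 \cdot 2800\right)} = \sqrt{33580 + \left(-15 + 5600\right)} = \sqrt{33580 + 5585} = \sqrt{39165}$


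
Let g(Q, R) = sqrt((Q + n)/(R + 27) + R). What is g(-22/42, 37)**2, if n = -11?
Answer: 24743/672 ≈ 36.820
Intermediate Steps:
g(Q, R) = sqrt(R + (-11 + Q)/(27 + R)) (g(Q, R) = sqrt((Q - 11)/(R + 27) + R) = sqrt((-11 + Q)/(27 + R) + R) = sqrt(R + (-11 + Q)/(27 + R)))
g(-22/42, 37)**2 = (sqrt((-11 - 22/42 + 37*(27 + 37))/(27 + 37)))**2 = (sqrt((-11 - 22*1/42 + 37*64)/64))**2 = (sqrt((-11 - 11/21 + 2368)/64))**2 = (sqrt((1/64)*(49486/21)))**2 = (sqrt(24743/672))**2 = (sqrt(1039206)/168)**2 = 24743/672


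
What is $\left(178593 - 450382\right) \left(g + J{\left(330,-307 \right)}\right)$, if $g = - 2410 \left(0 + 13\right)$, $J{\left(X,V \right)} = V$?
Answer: $8598588593$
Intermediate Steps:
$g = -31330$ ($g = \left(-2410\right) 13 = -31330$)
$\left(178593 - 450382\right) \left(g + J{\left(330,-307 \right)}\right) = \left(178593 - 450382\right) \left(-31330 - 307\right) = \left(-271789\right) \left(-31637\right) = 8598588593$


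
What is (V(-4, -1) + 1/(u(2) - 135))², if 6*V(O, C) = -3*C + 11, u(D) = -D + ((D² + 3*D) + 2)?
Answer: 760384/140625 ≈ 5.4072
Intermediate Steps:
u(D) = 2 + D² + 2*D (u(D) = -D + (2 + D² + 3*D) = 2 + D² + 2*D)
V(O, C) = 11/6 - C/2 (V(O, C) = (-3*C + 11)/6 = (11 - 3*C)/6 = 11/6 - C/2)
(V(-4, -1) + 1/(u(2) - 135))² = ((11/6 - ½*(-1)) + 1/((2 + 2² + 2*2) - 135))² = ((11/6 + ½) + 1/((2 + 4 + 4) - 135))² = (7/3 + 1/(10 - 135))² = (7/3 + 1/(-125))² = (7/3 - 1/125)² = (872/375)² = 760384/140625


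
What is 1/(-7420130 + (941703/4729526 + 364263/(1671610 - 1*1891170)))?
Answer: -519207364280/3852586897930465729 ≈ -1.3477e-7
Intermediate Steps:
1/(-7420130 + (941703/4729526 + 364263/(1671610 - 1*1891170))) = 1/(-7420130 + (941703*(1/4729526) + 364263/(1671610 - 1891170))) = 1/(-7420130 + (941703/4729526 + 364263/(-219560))) = 1/(-7420130 + (941703/4729526 + 364263*(-1/219560))) = 1/(-7420130 + (941703/4729526 - 364263/219560)) = 1/(-7420130 - 758015509329/519207364280) = 1/(-3852586897930465729/519207364280) = -519207364280/3852586897930465729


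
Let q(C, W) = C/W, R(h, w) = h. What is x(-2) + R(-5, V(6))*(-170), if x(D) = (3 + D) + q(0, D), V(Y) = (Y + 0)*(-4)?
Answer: 851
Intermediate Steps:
V(Y) = -4*Y (V(Y) = Y*(-4) = -4*Y)
x(D) = 3 + D (x(D) = (3 + D) + 0/D = (3 + D) + 0 = 3 + D)
x(-2) + R(-5, V(6))*(-170) = (3 - 2) - 5*(-170) = 1 + 850 = 851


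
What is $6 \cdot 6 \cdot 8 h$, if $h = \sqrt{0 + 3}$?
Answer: $288 \sqrt{3} \approx 498.83$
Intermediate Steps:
$h = \sqrt{3} \approx 1.732$
$6 \cdot 6 \cdot 8 h = 6 \cdot 6 \cdot 8 \sqrt{3} = 36 \cdot 8 \sqrt{3} = 288 \sqrt{3}$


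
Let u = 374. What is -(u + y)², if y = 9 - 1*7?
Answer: -141376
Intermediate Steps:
y = 2 (y = 9 - 7 = 2)
-(u + y)² = -(374 + 2)² = -1*376² = -1*141376 = -141376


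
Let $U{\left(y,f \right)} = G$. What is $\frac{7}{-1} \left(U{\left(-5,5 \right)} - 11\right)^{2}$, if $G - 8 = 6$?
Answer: $-63$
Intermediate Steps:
$G = 14$ ($G = 8 + 6 = 14$)
$U{\left(y,f \right)} = 14$
$\frac{7}{-1} \left(U{\left(-5,5 \right)} - 11\right)^{2} = \frac{7}{-1} \left(14 - 11\right)^{2} = 7 \left(-1\right) 3^{2} = \left(-7\right) 9 = -63$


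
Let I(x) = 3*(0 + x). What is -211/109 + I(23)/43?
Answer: -1552/4687 ≈ -0.33113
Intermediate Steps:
I(x) = 3*x
-211/109 + I(23)/43 = -211/109 + (3*23)/43 = -211*1/109 + 69*(1/43) = -211/109 + 69/43 = -1552/4687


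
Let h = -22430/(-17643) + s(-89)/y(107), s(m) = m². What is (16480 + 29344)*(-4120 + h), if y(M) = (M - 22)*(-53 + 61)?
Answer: -282239330856416/1499655 ≈ -1.8820e+8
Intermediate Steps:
y(M) = -176 + 8*M (y(M) = (-22 + M)*8 = -176 + 8*M)
h = 155002603/11997240 (h = -22430/(-17643) + (-89)²/(-176 + 8*107) = -22430*(-1/17643) + 7921/(-176 + 856) = 22430/17643 + 7921/680 = 155002603/11997240 ≈ 12.920)
(16480 + 29344)*(-4120 + h) = (16480 + 29344)*(-4120 + 155002603/11997240) = 45824*(-49273626197/11997240) = -282239330856416/1499655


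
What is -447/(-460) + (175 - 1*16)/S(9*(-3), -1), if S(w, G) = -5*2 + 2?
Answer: -17391/920 ≈ -18.903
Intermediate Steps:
S(w, G) = -8 (S(w, G) = -10 + 2 = -8)
-447/(-460) + (175 - 1*16)/S(9*(-3), -1) = -447/(-460) + (175 - 1*16)/(-8) = -447*(-1/460) + (175 - 16)*(-1/8) = 447/460 + 159*(-1/8) = 447/460 - 159/8 = -17391/920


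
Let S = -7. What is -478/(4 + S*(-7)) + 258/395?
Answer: -175136/20935 ≈ -8.3657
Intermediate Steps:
-478/(4 + S*(-7)) + 258/395 = -478/(4 - 7*(-7)) + 258/395 = -478/(4 + 49) + 258*(1/395) = -478/53 + 258/395 = -175136/20935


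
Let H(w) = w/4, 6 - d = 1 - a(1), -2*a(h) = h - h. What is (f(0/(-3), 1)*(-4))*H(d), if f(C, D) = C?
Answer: 0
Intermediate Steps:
a(h) = 0 (a(h) = -(h - h)/2 = -1/2*0 = 0)
d = 5 (d = 6 - (1 - 1*0) = 6 - (1 + 0) = 6 - 1*1 = 6 - 1 = 5)
H(w) = w/4 (H(w) = w*(1/4) = w/4)
(f(0/(-3), 1)*(-4))*H(d) = ((0/(-3))*(-4))*((1/4)*5) = ((0*(-1/3))*(-4))*(5/4) = (0*(-4))*(5/4) = 0*(5/4) = 0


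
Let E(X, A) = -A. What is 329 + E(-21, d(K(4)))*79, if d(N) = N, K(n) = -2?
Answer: 487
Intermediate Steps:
329 + E(-21, d(K(4)))*79 = 329 - 1*(-2)*79 = 329 + 2*79 = 329 + 158 = 487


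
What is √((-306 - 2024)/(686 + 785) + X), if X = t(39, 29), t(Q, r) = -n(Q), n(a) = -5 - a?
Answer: √91781574/1471 ≈ 6.5128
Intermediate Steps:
t(Q, r) = 5 + Q (t(Q, r) = -(-5 - Q) = 5 + Q)
X = 44 (X = 5 + 39 = 44)
√((-306 - 2024)/(686 + 785) + X) = √((-306 - 2024)/(686 + 785) + 44) = √(-2330/1471 + 44) = √(62394/1471) = √91781574/1471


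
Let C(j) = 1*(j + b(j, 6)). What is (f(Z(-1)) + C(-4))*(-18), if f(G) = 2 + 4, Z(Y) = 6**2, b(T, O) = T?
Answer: 36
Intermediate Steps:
Z(Y) = 36
f(G) = 6
C(j) = 2*j (C(j) = 1*(j + j) = 1*(2*j) = 2*j)
(f(Z(-1)) + C(-4))*(-18) = (6 + 2*(-4))*(-18) = (6 - 8)*(-18) = -2*(-18) = 36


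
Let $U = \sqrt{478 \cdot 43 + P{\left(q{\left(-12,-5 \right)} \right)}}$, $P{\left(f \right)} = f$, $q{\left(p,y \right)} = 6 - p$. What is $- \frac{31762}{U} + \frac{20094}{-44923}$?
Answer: $- \frac{20094}{44923} - \frac{15881 \sqrt{5143}}{5143} \approx -221.89$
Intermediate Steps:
$U = 2 \sqrt{5143}$ ($U = \sqrt{478 \cdot 43 + \left(6 - -12\right)} = \sqrt{20554 + \left(6 + 12\right)} = \sqrt{20554 + 18} = \sqrt{20572} = 2 \sqrt{5143} \approx 143.43$)
$- \frac{31762}{U} + \frac{20094}{-44923} = - \frac{31762}{2 \sqrt{5143}} + \frac{20094}{-44923} = - 31762 \frac{\sqrt{5143}}{10286} + 20094 \left(- \frac{1}{44923}\right) = - \frac{15881 \sqrt{5143}}{5143} - \frac{20094}{44923} = - \frac{20094}{44923} - \frac{15881 \sqrt{5143}}{5143}$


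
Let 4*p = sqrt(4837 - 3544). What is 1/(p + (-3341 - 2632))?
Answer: -31856/190275457 - 4*sqrt(1293)/570826371 ≈ -0.00016767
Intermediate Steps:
p = sqrt(1293)/4 (p = sqrt(4837 - 3544)/4 = sqrt(1293)/4 ≈ 8.9896)
1/(p + (-3341 - 2632)) = 1/(sqrt(1293)/4 + (-3341 - 2632)) = 1/(sqrt(1293)/4 - 5973) = 1/(-5973 + sqrt(1293)/4)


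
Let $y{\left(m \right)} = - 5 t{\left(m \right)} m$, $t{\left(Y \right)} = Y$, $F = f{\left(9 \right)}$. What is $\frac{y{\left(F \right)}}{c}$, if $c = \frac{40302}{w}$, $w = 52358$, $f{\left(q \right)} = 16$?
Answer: $- \frac{33509120}{20151} \approx -1662.9$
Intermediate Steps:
$F = 16$
$y{\left(m \right)} = - 5 m^{2}$ ($y{\left(m \right)} = - 5 m m = - 5 m^{2}$)
$c = \frac{20151}{26179}$ ($c = \frac{40302}{52358} = 40302 \cdot \frac{1}{52358} = \frac{20151}{26179} \approx 0.76974$)
$\frac{y{\left(F \right)}}{c} = \frac{\left(-5\right) 16^{2}}{\frac{20151}{26179}} = \left(-5\right) 256 \cdot \frac{26179}{20151} = \left(-1280\right) \frac{26179}{20151} = - \frac{33509120}{20151}$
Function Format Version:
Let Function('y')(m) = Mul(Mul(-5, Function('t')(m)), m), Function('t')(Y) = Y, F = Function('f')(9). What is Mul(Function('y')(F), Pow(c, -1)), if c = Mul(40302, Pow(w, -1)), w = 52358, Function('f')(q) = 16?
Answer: Rational(-33509120, 20151) ≈ -1662.9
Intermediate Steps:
F = 16
Function('y')(m) = Mul(-5, Pow(m, 2)) (Function('y')(m) = Mul(Mul(-5, m), m) = Mul(-5, Pow(m, 2)))
c = Rational(20151, 26179) (c = Mul(40302, Pow(52358, -1)) = Mul(40302, Rational(1, 52358)) = Rational(20151, 26179) ≈ 0.76974)
Mul(Function('y')(F), Pow(c, -1)) = Mul(Mul(-5, Pow(16, 2)), Pow(Rational(20151, 26179), -1)) = Mul(Mul(-5, 256), Rational(26179, 20151)) = Mul(-1280, Rational(26179, 20151)) = Rational(-33509120, 20151)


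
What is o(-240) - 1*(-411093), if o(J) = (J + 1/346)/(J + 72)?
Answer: 23896096943/58128 ≈ 4.1109e+5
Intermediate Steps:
o(J) = (1/346 + J)/(72 + J) (o(J) = (J + 1/346)/(72 + J) = (1/346 + J)/(72 + J))
o(-240) - 1*(-411093) = (1/346 - 240)/(72 - 240) - 1*(-411093) = -83039/346/(-168) + 411093 = -1/168*(-83039/346) + 411093 = 83039/58128 + 411093 = 23896096943/58128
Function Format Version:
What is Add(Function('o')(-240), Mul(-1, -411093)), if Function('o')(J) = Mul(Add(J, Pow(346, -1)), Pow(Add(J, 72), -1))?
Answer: Rational(23896096943, 58128) ≈ 4.1109e+5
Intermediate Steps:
Function('o')(J) = Mul(Pow(Add(72, J), -1), Add(Rational(1, 346), J)) (Function('o')(J) = Mul(Add(J, Rational(1, 346)), Pow(Add(72, J), -1)) = Mul(Add(Rational(1, 346), J), Pow(Add(72, J), -1)) = Mul(Pow(Add(72, J), -1), Add(Rational(1, 346), J)))
Add(Function('o')(-240), Mul(-1, -411093)) = Add(Mul(Pow(Add(72, -240), -1), Add(Rational(1, 346), -240)), Mul(-1, -411093)) = Add(Mul(Pow(-168, -1), Rational(-83039, 346)), 411093) = Add(Mul(Rational(-1, 168), Rational(-83039, 346)), 411093) = Add(Rational(83039, 58128), 411093) = Rational(23896096943, 58128)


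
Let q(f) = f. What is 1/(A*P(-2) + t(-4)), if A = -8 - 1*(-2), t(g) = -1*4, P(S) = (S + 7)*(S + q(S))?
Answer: 1/116 ≈ 0.0086207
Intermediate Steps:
P(S) = 2*S*(7 + S) (P(S) = (S + 7)*(S + S) = (7 + S)*(2*S) = 2*S*(7 + S))
t(g) = -4
A = -6 (A = -8 + 2 = -6)
1/(A*P(-2) + t(-4)) = 1/(-12*(-2)*(7 - 2) - 4) = 1/(-12*(-2)*5 - 4) = 1/(-6*(-20) - 4) = 1/(120 - 4) = 1/116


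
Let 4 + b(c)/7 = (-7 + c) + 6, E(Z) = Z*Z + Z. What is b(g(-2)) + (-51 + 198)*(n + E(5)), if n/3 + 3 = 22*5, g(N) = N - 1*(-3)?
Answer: 51569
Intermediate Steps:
g(N) = 3 + N (g(N) = N + 3 = 3 + N)
E(Z) = Z + Z**2 (E(Z) = Z**2 + Z = Z + Z**2)
n = 321 (n = -9 + 3*(22*5) = -9 + 3*110 = -9 + 330 = 321)
b(c) = -35 + 7*c (b(c) = -28 + 7*((-7 + c) + 6) = -28 + 7*(-1 + c) = -28 + (-7 + 7*c) = -35 + 7*c)
b(g(-2)) + (-51 + 198)*(n + E(5)) = (-35 + 7*(3 - 2)) + (-51 + 198)*(321 + 5*(1 + 5)) = (-35 + 7*1) + 147*(321 + 5*6) = (-35 + 7) + 147*(321 + 30) = -28 + 147*351 = -28 + 51597 = 51569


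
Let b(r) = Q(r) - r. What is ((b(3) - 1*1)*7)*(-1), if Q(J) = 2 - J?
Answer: 35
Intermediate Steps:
b(r) = 2 - 2*r (b(r) = (2 - r) - r = 2 - 2*r)
((b(3) - 1*1)*7)*(-1) = (((2 - 2*3) - 1*1)*7)*(-1) = (((2 - 6) - 1)*7)*(-1) = ((-4 - 1)*7)*(-1) = -5*7*(-1) = -35*(-1) = 35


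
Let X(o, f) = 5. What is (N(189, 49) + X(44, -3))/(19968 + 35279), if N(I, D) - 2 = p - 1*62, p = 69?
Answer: 14/55247 ≈ 0.00025341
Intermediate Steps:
N(I, D) = 9 (N(I, D) = 2 + (69 - 1*62) = 2 + (69 - 62) = 2 + 7 = 9)
(N(189, 49) + X(44, -3))/(19968 + 35279) = (9 + 5)/(19968 + 35279) = 14/55247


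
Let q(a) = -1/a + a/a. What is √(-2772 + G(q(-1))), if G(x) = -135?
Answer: 3*I*√323 ≈ 53.917*I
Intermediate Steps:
q(a) = 1 - 1/a (q(a) = -1/a + 1 = 1 - 1/a)
√(-2772 + G(q(-1))) = √(-2772 - 135) = √(-2907) = 3*I*√323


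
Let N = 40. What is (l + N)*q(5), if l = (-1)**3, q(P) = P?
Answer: 195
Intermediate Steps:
l = -1
(l + N)*q(5) = (-1 + 40)*5 = 39*5 = 195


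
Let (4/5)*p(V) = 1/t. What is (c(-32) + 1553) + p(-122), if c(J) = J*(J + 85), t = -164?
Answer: -93813/656 ≈ -143.01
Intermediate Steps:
p(V) = -5/656 (p(V) = (5/4)/(-164) = (5/4)*(-1/164) = -5/656)
c(J) = J*(85 + J)
(c(-32) + 1553) + p(-122) = (-32*(85 - 32) + 1553) - 5/656 = (-32*53 + 1553) - 5/656 = (-1696 + 1553) - 5/656 = -143 - 5/656 = -93813/656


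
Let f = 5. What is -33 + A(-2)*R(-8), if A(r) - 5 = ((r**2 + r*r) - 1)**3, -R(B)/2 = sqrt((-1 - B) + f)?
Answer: -33 - 1392*sqrt(3) ≈ -2444.0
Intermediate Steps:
R(B) = -2*sqrt(4 - B) (R(B) = -2*sqrt((-1 - B) + 5) = -2*sqrt(4 - B))
A(r) = 5 + (-1 + 2*r**2)**3 (A(r) = 5 + ((r**2 + r*r) - 1)**3 = 5 + ((r**2 + r**2) - 1)**3 = 5 + (2*r**2 - 1)**3 = 5 + (-1 + 2*r**2)**3)
-33 + A(-2)*R(-8) = -33 + (5 + (-1 + 2*(-2)**2)**3)*(-2*sqrt(4 - 1*(-8))) = -33 + (5 + (-1 + 2*4)**3)*(-2*sqrt(4 + 8)) = -33 + (5 + (-1 + 8)**3)*(-4*sqrt(3)) = -33 + (5 + 7**3)*(-4*sqrt(3)) = -33 + (5 + 343)*(-4*sqrt(3)) = -33 + 348*(-4*sqrt(3)) = -33 - 1392*sqrt(3)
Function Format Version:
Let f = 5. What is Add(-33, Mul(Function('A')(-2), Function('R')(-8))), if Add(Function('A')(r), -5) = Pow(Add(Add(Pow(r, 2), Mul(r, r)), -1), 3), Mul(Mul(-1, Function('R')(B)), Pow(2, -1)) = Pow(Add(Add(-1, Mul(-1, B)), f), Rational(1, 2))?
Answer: Add(-33, Mul(-1392, Pow(3, Rational(1, 2)))) ≈ -2444.0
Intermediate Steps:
Function('R')(B) = Mul(-2, Pow(Add(4, Mul(-1, B)), Rational(1, 2))) (Function('R')(B) = Mul(-2, Pow(Add(Add(-1, Mul(-1, B)), 5), Rational(1, 2))) = Mul(-2, Pow(Add(4, Mul(-1, B)), Rational(1, 2))))
Function('A')(r) = Add(5, Pow(Add(-1, Mul(2, Pow(r, 2))), 3)) (Function('A')(r) = Add(5, Pow(Add(Add(Pow(r, 2), Mul(r, r)), -1), 3)) = Add(5, Pow(Add(Add(Pow(r, 2), Pow(r, 2)), -1), 3)) = Add(5, Pow(Add(Mul(2, Pow(r, 2)), -1), 3)) = Add(5, Pow(Add(-1, Mul(2, Pow(r, 2))), 3)))
Add(-33, Mul(Function('A')(-2), Function('R')(-8))) = Add(-33, Mul(Add(5, Pow(Add(-1, Mul(2, Pow(-2, 2))), 3)), Mul(-2, Pow(Add(4, Mul(-1, -8)), Rational(1, 2))))) = Add(-33, Mul(Add(5, Pow(Add(-1, Mul(2, 4)), 3)), Mul(-2, Pow(Add(4, 8), Rational(1, 2))))) = Add(-33, Mul(Add(5, Pow(Add(-1, 8), 3)), Mul(-2, Pow(12, Rational(1, 2))))) = Add(-33, Mul(Add(5, Pow(7, 3)), Mul(-2, Mul(2, Pow(3, Rational(1, 2)))))) = Add(-33, Mul(Add(5, 343), Mul(-4, Pow(3, Rational(1, 2))))) = Add(-33, Mul(348, Mul(-4, Pow(3, Rational(1, 2))))) = Add(-33, Mul(-1392, Pow(3, Rational(1, 2))))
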